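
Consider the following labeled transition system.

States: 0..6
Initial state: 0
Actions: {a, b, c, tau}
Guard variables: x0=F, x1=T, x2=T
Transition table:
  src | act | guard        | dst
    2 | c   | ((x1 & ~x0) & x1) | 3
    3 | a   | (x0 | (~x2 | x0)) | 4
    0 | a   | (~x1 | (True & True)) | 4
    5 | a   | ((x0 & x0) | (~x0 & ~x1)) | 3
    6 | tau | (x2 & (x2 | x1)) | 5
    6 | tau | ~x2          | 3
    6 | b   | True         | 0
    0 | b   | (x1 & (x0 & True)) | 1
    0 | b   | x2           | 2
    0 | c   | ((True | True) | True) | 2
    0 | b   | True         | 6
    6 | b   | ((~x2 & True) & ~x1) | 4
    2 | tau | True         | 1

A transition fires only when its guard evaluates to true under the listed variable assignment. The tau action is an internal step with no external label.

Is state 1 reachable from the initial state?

Answer: REACHABLE

Analysis:
After dropping false guards: 8 live edges.
Layer 0: {0}
Layer 1: {2,4,6}  cumulative {0,2,4,6}
Layer 2: {1,3,5}  cumulative {0,1,2,3,4,5,6}
Reachable = {0,1,2,3,4,5,6}
Path to 1: b·tau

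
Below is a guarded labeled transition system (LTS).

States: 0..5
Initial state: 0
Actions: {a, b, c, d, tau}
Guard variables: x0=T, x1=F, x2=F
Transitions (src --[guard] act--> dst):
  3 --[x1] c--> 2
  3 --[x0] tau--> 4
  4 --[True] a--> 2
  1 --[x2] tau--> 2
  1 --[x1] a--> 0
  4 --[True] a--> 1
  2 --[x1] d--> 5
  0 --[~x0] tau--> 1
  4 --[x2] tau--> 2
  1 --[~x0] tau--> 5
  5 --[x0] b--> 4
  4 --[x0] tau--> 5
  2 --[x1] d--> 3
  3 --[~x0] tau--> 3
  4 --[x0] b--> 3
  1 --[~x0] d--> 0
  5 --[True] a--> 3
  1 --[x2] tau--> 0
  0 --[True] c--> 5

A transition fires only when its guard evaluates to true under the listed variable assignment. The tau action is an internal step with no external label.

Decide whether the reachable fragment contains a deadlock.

Answer: DEADLOCK at state 1

Analysis:
R = {0,1,2,3,4,5}
  0: c→5  [deg 1]
  1: ∅  [STUCK]
  2: ∅  [STUCK]
  3: tau→4  [deg 1]
  4: a→1  a→2  b→3  tau→5  [deg 4]
  5: a→3  b→4  [deg 2]
Path to 1: c·b·a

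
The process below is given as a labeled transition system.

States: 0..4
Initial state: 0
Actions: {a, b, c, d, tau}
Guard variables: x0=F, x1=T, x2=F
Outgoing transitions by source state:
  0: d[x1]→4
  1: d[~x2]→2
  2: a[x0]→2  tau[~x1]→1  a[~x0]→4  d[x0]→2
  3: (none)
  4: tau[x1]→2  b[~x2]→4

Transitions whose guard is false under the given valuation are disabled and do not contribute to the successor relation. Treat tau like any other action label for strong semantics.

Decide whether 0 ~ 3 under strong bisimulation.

Compute ~ classes (split until stable):
  P[0] = {{0,1,2,3,4}}
  P[1] = {{0,1},{2},{3},{4}}
  P[2] = {{0},{1},{2},{3},{4}}
stable after 3 split(s): 5 block(s)
class of 0: {0}; class of 3: {3}

Answer: NOT BISIMILAR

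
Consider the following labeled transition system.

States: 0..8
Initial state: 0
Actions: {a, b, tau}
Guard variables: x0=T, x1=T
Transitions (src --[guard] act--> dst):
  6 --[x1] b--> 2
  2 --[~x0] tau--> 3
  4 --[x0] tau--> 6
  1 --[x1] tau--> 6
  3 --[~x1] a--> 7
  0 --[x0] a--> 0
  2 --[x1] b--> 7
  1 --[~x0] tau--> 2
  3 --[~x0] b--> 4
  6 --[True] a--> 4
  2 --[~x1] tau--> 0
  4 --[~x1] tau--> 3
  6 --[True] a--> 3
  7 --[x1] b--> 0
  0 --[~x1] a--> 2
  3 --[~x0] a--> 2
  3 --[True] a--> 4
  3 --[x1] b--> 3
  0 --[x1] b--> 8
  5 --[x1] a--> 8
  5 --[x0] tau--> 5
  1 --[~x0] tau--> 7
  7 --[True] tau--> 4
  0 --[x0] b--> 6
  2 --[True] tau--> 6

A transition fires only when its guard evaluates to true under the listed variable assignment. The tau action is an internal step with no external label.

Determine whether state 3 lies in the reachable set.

16 transition(s) survive guard evaluation.
depth 0: {0}
depth 1: {6,8}  now seen {0,6,8}
depth 2: {2,3,4}  now seen {0,2,3,4,6,8}
depth 3: {7}  now seen {0,2,3,4,6,7,8}
Reachable = {0,2,3,4,6,7,8}
witness 3: b·a

Answer: REACHABLE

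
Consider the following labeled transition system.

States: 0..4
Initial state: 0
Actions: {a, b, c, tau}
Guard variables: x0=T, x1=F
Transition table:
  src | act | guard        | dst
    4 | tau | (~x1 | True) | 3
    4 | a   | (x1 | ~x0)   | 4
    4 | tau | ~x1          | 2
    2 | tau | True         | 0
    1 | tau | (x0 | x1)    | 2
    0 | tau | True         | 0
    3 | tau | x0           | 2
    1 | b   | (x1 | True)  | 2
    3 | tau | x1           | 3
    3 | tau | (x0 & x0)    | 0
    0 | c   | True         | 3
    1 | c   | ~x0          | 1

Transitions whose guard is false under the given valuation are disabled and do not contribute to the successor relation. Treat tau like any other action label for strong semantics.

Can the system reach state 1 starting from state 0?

Guard filter leaves 9 enabled edge(s).
L0 = {0}
L1 = {3}  cumulative {0,3}
L2 = {2}  cumulative {0,2,3}
Reachable = {0,2,3}

Answer: UNREACHABLE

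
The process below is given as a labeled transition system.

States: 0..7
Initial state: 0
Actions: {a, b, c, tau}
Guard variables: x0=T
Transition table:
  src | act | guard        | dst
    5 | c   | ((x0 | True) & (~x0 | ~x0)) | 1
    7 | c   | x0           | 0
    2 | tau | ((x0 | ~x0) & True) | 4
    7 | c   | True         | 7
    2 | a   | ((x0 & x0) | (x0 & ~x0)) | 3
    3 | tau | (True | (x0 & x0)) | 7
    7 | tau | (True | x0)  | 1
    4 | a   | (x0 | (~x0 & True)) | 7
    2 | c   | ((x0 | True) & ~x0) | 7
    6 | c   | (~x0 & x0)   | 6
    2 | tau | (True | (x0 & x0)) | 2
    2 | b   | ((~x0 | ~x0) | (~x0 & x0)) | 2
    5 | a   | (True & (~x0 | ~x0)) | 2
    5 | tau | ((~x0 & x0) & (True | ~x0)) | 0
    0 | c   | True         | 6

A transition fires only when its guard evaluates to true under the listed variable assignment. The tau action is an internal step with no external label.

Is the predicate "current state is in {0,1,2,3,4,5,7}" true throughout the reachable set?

Inv-set: {0,1,2,3,4,5,7}
Reachable = {0,6}
  0: ✓
  6: VIOLATES
reach 6 via c — violates

Answer: INVARIANT VIOLATED at state 6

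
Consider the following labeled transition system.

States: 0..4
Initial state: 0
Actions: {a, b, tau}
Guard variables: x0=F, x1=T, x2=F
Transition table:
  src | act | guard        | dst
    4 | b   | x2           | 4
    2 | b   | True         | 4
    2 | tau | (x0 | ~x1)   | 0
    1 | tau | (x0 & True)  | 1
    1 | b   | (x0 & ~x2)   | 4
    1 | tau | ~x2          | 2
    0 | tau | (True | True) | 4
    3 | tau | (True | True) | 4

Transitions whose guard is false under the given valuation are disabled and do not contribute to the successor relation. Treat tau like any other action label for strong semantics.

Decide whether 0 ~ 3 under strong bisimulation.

Bisimulation quotient by refinement:
  π0 = {{0,1,2,3,4}}
  π1 = {{0,1,3},{2},{4}}
  π2 = {{0,3},{1},{2},{4}}
Fixed point at round 3; 4 class(es).
[0]={0,3}  [3]={0,3}

Answer: BISIMILAR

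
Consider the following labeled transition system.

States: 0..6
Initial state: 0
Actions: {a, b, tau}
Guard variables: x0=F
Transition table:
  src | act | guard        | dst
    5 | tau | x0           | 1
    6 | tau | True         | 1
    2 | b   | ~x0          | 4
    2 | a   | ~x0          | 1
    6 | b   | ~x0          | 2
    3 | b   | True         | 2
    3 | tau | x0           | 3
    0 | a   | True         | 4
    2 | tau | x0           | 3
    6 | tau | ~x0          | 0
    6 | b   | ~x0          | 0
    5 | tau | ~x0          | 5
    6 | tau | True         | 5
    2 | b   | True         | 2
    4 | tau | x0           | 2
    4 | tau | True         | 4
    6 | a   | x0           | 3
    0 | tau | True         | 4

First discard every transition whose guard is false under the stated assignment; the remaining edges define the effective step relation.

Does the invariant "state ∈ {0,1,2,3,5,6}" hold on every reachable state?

Allowed set {0,1,2,3,5,6}
Reachable = {0,4}
  0: ✓
  4: ✗ unsafe
witness against invariant: a → 4

Answer: INVARIANT VIOLATED at state 4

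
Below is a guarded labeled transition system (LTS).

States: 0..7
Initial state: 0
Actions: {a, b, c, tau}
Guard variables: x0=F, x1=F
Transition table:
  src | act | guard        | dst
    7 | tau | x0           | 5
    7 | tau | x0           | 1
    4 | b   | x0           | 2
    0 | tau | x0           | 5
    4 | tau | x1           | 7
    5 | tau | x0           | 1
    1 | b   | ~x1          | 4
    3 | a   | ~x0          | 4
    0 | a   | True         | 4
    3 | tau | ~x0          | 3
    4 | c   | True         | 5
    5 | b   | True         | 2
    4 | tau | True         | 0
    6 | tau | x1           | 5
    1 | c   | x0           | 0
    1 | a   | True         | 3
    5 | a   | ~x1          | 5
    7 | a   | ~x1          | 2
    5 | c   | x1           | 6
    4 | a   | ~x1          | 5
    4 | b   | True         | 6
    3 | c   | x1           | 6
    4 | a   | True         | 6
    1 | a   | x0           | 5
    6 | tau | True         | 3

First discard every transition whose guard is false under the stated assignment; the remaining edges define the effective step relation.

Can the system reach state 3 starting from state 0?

Answer: REACHABLE

Trace:
Guard filter leaves 14 enabled edge(s).
Layer 0: {0}
Layer 1: {4}  now seen {0,4}
Layer 2: {5,6}  now seen {0,4,5,6}
Layer 3: {2,3}  now seen {0,2,3,4,5,6}
R = {0,2,3,4,5,6}
witness 3: a·a·tau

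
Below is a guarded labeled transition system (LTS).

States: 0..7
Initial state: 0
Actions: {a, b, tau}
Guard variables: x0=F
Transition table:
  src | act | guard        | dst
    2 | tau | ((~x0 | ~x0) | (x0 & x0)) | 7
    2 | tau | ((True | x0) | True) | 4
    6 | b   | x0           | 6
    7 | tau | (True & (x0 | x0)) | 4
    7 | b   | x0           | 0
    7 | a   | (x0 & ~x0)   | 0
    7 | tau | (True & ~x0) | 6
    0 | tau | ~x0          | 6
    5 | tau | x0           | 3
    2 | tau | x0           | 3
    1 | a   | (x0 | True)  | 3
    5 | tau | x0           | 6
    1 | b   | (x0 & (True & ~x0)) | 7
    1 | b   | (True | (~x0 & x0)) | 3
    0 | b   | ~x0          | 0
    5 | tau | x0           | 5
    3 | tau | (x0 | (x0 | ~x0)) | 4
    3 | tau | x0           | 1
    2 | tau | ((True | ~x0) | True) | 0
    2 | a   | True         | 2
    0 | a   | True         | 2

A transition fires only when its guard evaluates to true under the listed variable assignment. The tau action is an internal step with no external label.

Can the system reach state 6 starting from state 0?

Guard filter leaves 11 enabled edge(s).
depth 0: {0}
depth 1: {2,6}  now seen {0,2,6}
depth 2: {4,7}  now seen {0,2,4,6,7}
Reachable = {0,2,4,6,7}
trace reaching 6: tau

Answer: REACHABLE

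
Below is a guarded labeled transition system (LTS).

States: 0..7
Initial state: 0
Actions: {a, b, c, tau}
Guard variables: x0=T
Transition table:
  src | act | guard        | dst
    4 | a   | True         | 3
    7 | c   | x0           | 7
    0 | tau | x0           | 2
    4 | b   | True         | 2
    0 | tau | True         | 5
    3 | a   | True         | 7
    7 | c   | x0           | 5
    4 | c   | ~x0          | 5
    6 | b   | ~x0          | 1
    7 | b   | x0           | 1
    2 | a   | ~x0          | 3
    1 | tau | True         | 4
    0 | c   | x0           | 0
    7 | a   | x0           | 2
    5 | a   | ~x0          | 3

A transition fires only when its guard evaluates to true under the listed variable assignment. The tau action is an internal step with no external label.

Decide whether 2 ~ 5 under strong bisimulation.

Bisimulation quotient by refinement:
  P[0] = {{0,1,2,3,4,5,6,7}}
  P[1] = {{0},{1},{2,5,6},{3},{4},{7}}
6 equivalence class(es) (converged in 2)
[2]={2,5,6}  [5]={2,5,6}

Answer: BISIMILAR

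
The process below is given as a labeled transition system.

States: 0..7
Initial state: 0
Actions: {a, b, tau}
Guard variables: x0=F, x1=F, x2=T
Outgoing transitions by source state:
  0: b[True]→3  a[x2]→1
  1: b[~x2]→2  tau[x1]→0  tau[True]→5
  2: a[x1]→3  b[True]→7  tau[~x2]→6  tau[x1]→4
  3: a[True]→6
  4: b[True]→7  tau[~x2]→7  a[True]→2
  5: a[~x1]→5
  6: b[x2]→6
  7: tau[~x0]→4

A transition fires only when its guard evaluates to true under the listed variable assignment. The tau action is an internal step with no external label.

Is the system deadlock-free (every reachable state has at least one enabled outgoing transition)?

Reach set: {0,1,3,5,6}
  0: a→1  b→3  [deg 2]
  1: tau→5  [deg 1]
  3: a→6  [deg 1]
  5: a→5  [deg 1]
  6: b→6  [deg 1]

Answer: DEADLOCK-FREE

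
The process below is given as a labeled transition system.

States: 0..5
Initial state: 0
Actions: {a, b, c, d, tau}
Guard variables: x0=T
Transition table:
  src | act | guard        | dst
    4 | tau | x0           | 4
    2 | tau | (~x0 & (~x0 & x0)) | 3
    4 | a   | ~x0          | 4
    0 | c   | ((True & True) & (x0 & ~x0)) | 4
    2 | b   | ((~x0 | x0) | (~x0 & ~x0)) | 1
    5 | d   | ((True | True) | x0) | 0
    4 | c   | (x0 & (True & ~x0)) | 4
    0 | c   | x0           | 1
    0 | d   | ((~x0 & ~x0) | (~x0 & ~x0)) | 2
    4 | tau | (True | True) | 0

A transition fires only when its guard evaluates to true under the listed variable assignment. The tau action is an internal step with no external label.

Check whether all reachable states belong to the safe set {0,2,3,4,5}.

Answer: INVARIANT VIOLATED at state 1

Working:
Safe = {0,2,3,4,5}
Reach set: {0,1}
  0: safe
  1: outside
counterexample path to 1: c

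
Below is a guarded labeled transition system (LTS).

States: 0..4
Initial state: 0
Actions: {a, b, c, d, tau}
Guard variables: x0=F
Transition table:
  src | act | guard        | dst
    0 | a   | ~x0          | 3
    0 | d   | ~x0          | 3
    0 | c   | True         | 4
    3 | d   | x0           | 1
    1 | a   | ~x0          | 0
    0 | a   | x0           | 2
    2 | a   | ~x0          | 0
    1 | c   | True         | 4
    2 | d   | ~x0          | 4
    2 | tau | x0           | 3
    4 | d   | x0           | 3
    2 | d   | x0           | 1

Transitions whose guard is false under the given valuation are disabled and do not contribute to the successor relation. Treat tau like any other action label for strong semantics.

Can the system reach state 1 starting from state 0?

7 transition(s) survive guard evaluation.
L0 = {0}
L1 = {3,4}  total {0,3,4}
Reach set: {0,3,4}

Answer: UNREACHABLE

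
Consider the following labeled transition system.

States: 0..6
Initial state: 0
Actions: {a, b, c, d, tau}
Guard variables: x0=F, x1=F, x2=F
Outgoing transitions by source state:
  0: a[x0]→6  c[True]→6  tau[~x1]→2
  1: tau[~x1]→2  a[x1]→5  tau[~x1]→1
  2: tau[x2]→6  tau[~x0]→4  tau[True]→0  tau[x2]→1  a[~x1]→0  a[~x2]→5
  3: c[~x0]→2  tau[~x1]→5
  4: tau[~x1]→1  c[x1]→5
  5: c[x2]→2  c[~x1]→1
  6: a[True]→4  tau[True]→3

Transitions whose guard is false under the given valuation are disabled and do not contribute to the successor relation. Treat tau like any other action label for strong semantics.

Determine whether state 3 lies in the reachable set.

Guard filter leaves 14 enabled edge(s).
depth 0: {0}
depth 1: {2,6}  cumulative {0,2,6}
depth 2: {3,4,5}  cumulative {0,2,3,4,5,6}
depth 3: {1}  cumulative {0,1,2,3,4,5,6}
Reachable = {0,1,2,3,4,5,6}
Path to 3: c·tau

Answer: REACHABLE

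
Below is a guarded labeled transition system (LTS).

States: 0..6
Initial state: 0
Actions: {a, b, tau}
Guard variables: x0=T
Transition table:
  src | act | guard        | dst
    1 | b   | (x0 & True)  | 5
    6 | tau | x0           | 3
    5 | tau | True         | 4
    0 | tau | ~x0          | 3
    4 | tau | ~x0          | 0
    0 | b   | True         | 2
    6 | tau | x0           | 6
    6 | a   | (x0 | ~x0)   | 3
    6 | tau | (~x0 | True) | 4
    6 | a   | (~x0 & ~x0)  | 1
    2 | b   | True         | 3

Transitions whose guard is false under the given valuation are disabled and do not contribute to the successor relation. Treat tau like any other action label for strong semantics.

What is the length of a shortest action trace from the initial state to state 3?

BFS to 3:
  Layer 0: {0}
  Layer 1: {2}
  Layer 2: {3}
first hit 3 at d=2 via b·b

Answer: 2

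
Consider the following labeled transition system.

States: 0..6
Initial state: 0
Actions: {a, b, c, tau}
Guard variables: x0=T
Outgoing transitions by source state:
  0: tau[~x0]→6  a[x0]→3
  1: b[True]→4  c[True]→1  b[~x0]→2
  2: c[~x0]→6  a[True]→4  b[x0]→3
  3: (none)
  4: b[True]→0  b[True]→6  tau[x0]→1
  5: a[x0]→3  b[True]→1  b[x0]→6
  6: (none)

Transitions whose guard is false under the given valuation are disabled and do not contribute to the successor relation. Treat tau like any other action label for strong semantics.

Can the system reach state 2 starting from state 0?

Answer: UNREACHABLE

Working:
11 transition(s) survive guard evaluation.
L0 = {0}
L1 = {3}  now seen {0,3}
Reach set: {0,3}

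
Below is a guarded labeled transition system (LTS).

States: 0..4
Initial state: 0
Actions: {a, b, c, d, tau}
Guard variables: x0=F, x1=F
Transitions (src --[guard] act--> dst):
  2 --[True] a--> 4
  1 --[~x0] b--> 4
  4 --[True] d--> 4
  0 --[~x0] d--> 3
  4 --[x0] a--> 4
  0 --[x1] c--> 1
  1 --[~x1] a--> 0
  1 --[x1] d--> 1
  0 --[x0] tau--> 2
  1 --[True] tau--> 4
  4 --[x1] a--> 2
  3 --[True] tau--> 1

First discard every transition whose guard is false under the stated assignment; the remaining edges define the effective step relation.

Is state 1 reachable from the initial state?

Answer: REACHABLE

Trace:
7 transition(s) survive guard evaluation.
depth 0: {0}
depth 1: {3}  now seen {0,3}
depth 2: {1}  now seen {0,1,3}
depth 3: {4}  now seen {0,1,3,4}
Reachable = {0,1,3,4}
witness 1: d·tau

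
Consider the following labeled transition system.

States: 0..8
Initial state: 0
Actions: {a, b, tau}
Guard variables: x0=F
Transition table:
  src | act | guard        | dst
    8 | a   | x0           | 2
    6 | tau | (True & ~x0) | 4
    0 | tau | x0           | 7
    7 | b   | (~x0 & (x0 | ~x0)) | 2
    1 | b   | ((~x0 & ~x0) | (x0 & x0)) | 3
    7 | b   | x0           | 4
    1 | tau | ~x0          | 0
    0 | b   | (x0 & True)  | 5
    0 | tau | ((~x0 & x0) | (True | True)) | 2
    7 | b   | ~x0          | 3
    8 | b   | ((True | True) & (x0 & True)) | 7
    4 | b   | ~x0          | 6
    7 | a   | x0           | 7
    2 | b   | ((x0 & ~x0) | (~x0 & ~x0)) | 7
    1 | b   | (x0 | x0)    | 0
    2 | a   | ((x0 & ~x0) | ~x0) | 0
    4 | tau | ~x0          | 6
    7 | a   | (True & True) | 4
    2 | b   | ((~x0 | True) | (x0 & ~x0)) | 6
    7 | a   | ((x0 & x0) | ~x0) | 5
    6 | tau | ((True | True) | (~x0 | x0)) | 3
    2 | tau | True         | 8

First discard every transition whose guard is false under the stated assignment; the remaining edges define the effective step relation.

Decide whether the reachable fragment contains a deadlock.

Answer: DEADLOCK at state 3

Analysis:
R = {0,2,3,4,5,6,7,8}
  0: tau→2  [1 out]
  2: a→0  b→6  b→7  tau→8  [4 out]
  3: ∅  [deadlock]
  4: b→6  tau→6  [2 out]
  5: ∅  [deadlock]
  6: tau→3  tau→4  [2 out]
  7: a→4  a→5  b→2  b→3  [4 out]
  8: ∅  [deadlock]
Path to 3: tau·b·tau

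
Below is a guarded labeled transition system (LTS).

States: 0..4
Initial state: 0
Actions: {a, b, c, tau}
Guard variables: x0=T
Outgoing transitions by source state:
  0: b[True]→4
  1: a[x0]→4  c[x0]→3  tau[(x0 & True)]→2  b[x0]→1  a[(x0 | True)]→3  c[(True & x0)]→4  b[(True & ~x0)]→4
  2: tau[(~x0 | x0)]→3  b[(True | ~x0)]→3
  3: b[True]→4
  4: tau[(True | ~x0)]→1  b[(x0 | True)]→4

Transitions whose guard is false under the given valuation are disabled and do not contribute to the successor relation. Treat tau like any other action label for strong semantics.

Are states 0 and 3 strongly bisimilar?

Answer: BISIMILAR

Trace:
Refine partition for ~:
  P[0] = {{0,1,2,3,4}}
  P[1] = {{0,3},{1},{2,4}}
  P[2] = {{0,3},{1},{2},{4}}
4 equivalence class(es) (converged in 3)
class of 0: {0,3}; class of 3: {0,3}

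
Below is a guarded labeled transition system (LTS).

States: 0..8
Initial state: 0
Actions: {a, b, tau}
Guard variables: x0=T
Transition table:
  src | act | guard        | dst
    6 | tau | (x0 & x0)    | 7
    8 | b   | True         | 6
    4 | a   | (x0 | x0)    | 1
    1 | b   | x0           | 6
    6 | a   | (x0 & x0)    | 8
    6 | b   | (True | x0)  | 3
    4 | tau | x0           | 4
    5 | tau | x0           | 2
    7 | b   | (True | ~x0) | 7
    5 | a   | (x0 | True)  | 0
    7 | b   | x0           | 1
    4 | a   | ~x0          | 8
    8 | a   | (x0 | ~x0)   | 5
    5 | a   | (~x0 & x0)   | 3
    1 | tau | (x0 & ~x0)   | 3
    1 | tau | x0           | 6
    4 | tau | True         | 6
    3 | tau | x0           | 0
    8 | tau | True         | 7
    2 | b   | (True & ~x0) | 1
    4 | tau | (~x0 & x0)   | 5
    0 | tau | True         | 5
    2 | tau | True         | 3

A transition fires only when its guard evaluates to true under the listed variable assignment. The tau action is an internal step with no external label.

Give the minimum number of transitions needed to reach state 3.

Answer: 3

Working:
Breadth-first toward 3:
  L0 = {0}
  L1 = {5}
  L2 = {2}
  L3 = {3}
depth(3)=3, e.g. tau·tau·tau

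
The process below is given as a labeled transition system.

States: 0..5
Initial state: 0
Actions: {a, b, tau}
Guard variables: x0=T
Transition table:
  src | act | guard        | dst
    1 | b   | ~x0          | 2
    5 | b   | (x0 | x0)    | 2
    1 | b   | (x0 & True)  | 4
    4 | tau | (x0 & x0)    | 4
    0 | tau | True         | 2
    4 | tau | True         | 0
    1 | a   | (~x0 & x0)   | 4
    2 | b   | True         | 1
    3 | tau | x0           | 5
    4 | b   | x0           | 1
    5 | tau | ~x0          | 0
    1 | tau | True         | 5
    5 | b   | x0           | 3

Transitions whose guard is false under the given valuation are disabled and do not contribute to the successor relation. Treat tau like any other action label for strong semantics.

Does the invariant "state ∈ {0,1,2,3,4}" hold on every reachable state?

Answer: INVARIANT VIOLATED at state 5

Trace:
Inv-set: {0,1,2,3,4}
Reachable = {0,1,2,3,4,5}
  0: ok
  1: ok
  2: ok
  3: ok
  4: ok
  5: VIOLATES
counterexample path to 5: tau·b·tau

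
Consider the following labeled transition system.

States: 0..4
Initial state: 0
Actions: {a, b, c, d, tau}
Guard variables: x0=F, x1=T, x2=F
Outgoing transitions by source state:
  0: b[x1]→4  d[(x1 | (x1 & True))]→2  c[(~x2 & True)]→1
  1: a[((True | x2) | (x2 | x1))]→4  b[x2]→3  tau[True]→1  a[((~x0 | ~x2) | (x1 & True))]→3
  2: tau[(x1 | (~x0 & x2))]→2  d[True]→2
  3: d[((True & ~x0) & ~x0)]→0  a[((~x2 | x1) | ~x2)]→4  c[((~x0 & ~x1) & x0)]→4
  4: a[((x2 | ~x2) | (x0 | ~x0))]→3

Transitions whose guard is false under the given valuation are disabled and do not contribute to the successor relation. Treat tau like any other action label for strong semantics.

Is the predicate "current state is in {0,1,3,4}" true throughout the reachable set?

Safe = {0,1,3,4}
Reach set: {0,1,2,3,4}
  0: ok
  1: ok
  2: outside
  3: ok
  4: ok
reach 2 via d — violates

Answer: INVARIANT VIOLATED at state 2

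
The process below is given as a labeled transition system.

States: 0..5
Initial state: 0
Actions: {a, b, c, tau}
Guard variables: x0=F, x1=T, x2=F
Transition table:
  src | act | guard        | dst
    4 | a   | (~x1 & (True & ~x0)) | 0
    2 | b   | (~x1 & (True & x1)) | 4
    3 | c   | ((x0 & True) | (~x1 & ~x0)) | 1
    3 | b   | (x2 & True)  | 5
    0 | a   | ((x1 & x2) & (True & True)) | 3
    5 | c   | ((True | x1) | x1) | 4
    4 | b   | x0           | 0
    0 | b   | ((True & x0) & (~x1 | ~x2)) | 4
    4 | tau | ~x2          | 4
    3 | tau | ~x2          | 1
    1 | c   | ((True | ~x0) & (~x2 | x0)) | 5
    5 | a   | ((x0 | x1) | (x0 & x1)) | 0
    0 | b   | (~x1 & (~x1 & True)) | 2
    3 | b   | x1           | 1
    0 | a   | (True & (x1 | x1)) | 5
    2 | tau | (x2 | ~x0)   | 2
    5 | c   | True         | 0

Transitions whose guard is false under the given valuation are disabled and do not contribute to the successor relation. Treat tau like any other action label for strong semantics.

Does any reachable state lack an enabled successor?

Answer: DEADLOCK-FREE

Working:
Reachable = {0,4,5}
  0: a→5  [deg 1]
  4: tau→4  [deg 1]
  5: a→0  c→0  c→4  [deg 3]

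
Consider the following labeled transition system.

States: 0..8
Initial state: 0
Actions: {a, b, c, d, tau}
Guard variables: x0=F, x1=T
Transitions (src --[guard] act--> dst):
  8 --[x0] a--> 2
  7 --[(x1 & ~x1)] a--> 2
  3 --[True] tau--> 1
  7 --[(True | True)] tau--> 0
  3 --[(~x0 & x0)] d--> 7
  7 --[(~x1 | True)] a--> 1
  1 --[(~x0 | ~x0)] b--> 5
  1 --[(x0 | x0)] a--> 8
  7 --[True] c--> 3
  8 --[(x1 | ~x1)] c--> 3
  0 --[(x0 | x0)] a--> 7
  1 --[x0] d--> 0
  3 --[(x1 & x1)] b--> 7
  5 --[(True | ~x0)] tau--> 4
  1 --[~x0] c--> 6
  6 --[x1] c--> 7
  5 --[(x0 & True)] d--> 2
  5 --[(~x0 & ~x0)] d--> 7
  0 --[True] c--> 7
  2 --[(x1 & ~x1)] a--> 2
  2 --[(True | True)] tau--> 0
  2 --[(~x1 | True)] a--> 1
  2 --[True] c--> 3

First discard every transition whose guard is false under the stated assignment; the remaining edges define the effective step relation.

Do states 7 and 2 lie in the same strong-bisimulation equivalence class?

Answer: BISIMILAR

Analysis:
Refine partition for ~:
  π0 = {{0,1,2,3,4,5,6,7,8}}
  π1 = {{0,6,8},{1},{2,7},{3},{4},{5}}
  π2 = {{0,6},{1},{2,7},{3},{4},{5},{8}}
stable after 3 split(s): 7 block(s)
class of 7: {2,7}; class of 2: {2,7}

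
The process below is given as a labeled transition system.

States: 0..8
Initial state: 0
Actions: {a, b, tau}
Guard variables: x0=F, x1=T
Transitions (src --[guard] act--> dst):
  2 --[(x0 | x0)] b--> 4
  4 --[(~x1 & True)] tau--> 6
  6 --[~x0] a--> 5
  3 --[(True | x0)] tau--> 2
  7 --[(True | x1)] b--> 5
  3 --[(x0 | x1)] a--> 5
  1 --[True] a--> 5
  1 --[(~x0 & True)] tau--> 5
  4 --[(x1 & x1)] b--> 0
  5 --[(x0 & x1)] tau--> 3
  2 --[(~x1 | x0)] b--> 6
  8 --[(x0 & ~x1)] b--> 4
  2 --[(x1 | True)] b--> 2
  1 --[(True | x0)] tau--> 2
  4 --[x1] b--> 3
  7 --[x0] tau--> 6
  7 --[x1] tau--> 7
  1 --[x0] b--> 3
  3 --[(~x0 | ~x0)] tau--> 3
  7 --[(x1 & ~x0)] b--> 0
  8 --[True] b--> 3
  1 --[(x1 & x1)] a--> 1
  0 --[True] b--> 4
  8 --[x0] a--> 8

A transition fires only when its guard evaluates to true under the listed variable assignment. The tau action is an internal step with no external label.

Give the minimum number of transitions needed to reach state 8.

Layered search for 8:
  depth 0: {0}
  depth 1: {4}
  depth 2: {3}
  depth 3: {2,5}
8 never appears.

Answer: UNREACHABLE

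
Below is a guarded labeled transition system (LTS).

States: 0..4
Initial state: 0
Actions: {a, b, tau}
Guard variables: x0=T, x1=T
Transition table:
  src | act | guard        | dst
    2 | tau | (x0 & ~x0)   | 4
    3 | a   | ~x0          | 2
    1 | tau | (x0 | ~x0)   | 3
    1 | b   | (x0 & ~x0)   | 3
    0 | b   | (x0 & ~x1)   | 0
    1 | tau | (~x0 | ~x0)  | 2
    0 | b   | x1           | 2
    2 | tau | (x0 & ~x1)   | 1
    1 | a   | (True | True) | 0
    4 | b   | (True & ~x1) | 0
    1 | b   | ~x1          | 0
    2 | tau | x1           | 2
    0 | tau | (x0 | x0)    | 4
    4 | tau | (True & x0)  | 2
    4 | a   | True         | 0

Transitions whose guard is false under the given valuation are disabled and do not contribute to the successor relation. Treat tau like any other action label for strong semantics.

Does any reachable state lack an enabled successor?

Answer: DEADLOCK-FREE

Working:
Reachable = {0,2,4}
  0: b→2  tau→4  [deg 2]
  2: tau→2  [deg 1]
  4: a→0  tau→2  [deg 2]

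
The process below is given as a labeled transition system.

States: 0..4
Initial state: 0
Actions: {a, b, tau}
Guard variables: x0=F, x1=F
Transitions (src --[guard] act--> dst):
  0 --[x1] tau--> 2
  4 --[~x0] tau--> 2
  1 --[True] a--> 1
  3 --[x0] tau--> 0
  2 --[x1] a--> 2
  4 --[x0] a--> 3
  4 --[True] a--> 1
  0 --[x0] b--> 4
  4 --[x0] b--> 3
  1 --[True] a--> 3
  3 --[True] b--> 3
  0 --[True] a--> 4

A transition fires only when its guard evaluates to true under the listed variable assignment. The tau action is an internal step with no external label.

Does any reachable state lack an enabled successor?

Answer: DEADLOCK at state 2

Trace:
R = {0,1,2,3,4}
  0: a→4  [deg 1]
  1: a→1  a→3  [deg 2]
  2: ∅  [deadlock]
  3: b→3  [deg 1]
  4: a→1  tau→2  [deg 2]
trace reaching 2: a·tau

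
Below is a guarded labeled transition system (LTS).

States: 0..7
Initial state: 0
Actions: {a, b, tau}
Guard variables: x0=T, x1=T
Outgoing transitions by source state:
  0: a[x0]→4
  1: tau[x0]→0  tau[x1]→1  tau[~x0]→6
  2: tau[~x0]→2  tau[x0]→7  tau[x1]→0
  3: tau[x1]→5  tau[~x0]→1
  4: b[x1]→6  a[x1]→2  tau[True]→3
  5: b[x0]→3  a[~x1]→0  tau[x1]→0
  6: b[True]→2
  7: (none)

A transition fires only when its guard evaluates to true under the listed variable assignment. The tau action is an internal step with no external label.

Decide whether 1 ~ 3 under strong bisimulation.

Answer: NOT BISIMILAR

Trace:
Bisimulation quotient by refinement:
  P[0] = {{0,1,2,3,4,5,6,7}}
  P[1] = {{0},{1,2,3},{4},{5},{6},{7}}
  P[2] = {{0},{1},{2},{3},{4},{5},{6},{7}}
stable after 3 split(s): 8 block(s)
1∈{1}, 3∈{3}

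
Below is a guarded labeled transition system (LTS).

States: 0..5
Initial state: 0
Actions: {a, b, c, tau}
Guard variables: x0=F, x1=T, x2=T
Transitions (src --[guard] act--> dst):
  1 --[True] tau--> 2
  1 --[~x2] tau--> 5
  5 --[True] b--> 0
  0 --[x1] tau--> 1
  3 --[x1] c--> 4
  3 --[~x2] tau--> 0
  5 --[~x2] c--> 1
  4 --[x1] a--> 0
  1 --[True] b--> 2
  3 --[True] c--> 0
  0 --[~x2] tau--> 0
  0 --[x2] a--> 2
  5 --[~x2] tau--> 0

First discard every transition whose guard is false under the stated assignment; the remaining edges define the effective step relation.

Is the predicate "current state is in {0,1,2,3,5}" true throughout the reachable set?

Answer: INVARIANT HOLDS

Trace:
Safe = {0,1,2,3,5}
Reachable = {0,1,2}
  0: ok
  1: ok
  2: ok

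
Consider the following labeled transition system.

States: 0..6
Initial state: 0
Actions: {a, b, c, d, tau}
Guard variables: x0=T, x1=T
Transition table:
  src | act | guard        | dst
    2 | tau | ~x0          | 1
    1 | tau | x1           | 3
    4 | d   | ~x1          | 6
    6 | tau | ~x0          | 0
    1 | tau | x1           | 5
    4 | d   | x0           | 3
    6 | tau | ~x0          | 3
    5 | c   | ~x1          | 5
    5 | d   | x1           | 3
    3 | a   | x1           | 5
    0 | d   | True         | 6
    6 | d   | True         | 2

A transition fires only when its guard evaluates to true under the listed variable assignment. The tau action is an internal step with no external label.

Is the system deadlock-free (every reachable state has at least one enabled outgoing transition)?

R = {0,2,6}
  0: d→6  [1 out]
  2: ∅  [deadlock]
  6: d→2  [1 out]
trace reaching 2: d·d

Answer: DEADLOCK at state 2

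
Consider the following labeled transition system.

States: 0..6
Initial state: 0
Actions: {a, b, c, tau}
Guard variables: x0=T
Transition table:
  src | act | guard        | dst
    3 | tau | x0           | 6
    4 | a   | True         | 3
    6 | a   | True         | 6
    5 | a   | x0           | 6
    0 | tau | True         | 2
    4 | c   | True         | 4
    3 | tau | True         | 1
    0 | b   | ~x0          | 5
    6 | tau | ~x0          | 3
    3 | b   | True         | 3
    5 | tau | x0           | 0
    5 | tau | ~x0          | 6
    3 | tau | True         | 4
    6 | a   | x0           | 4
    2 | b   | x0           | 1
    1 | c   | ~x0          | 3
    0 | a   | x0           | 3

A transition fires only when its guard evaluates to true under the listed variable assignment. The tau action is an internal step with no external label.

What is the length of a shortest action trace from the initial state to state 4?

Layered search for 4:
  L0 = {0}
  L1 = {2,3}
  L2 = {1,4,6}
depth(4)=2, e.g. a·tau

Answer: 2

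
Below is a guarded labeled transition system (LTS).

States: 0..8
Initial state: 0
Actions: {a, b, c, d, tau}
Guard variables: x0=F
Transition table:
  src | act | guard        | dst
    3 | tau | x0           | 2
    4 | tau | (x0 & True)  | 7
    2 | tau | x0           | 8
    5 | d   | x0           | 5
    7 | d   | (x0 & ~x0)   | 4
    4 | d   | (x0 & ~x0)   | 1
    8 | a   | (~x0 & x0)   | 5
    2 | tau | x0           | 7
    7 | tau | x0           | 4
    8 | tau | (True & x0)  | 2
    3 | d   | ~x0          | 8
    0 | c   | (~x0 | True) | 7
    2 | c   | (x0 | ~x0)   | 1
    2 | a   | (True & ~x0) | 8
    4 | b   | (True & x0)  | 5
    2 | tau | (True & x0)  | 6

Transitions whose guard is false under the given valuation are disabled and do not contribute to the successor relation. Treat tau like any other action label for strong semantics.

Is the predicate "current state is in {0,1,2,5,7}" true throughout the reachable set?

Answer: INVARIANT HOLDS

Analysis:
Safe = {0,1,2,5,7}
R = {0,7}
  0: safe
  7: safe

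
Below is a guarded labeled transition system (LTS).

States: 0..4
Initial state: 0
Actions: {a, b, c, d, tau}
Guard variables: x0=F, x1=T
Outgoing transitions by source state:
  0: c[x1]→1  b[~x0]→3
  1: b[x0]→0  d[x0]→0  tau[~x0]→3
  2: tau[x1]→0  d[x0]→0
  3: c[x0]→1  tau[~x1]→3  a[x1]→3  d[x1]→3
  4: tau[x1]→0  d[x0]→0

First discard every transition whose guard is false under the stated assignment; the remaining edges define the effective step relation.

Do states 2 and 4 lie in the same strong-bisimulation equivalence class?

Answer: BISIMILAR

Trace:
Bisimulation quotient by refinement:
  π0 = {{0,1,2,3,4}}
  π1 = {{0},{1,2,4},{3}}
  π2 = {{0},{1},{2,4},{3}}
Fixed point at round 3; 4 class(es).
2∈{2,4}, 4∈{2,4}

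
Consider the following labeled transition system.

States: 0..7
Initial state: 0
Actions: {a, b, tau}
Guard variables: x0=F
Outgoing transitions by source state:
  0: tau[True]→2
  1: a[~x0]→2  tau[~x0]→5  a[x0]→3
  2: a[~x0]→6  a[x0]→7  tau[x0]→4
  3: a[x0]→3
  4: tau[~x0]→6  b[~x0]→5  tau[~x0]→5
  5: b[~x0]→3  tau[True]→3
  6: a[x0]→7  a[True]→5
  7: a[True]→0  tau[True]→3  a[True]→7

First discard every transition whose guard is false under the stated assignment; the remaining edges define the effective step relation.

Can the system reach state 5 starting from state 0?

Answer: REACHABLE

Working:
Guard filter leaves 13 enabled edge(s).
depth 0: {0}
depth 1: {2}  cumulative {0,2}
depth 2: {6}  cumulative {0,2,6}
depth 3: {5}  cumulative {0,2,5,6}
depth 4: {3}  cumulative {0,2,3,5,6}
Reach set: {0,2,3,5,6}
witness 5: tau·a·a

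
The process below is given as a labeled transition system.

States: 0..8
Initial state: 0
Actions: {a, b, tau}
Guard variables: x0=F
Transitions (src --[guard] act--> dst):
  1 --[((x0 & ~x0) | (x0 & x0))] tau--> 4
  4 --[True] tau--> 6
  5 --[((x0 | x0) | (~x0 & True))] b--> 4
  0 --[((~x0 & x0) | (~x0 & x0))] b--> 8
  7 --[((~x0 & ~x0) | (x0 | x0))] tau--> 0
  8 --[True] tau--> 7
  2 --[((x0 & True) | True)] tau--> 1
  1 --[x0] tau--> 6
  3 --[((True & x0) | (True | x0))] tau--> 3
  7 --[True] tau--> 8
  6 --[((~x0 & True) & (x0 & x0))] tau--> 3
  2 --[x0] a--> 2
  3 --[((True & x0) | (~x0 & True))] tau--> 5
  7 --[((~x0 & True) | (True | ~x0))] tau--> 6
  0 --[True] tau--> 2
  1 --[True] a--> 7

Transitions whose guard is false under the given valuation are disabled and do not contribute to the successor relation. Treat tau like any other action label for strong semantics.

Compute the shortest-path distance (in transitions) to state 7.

Layered search for 7:
  Layer 0: {0}
  Layer 1: {2}
  Layer 2: {1}
  Layer 3: {7}
depth(7)=3, e.g. tau·tau·a

Answer: 3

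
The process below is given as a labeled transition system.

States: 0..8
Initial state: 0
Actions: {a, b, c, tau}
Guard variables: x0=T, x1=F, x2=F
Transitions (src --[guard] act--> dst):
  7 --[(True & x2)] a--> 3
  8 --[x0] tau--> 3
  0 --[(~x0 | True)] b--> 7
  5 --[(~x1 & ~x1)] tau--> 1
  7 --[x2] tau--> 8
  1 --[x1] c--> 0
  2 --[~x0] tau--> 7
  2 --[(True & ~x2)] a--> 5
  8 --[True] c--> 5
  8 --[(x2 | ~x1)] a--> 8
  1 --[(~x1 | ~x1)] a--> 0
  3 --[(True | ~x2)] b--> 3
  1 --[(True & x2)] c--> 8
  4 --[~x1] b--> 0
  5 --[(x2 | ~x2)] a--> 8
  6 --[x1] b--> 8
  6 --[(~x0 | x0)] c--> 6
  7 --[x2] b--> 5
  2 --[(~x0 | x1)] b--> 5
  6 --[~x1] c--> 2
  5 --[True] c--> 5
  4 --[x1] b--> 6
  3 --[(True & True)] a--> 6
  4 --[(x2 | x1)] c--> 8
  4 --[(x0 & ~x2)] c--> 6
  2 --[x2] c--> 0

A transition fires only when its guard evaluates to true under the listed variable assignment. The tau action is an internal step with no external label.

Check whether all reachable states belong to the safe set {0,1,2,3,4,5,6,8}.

Inv-set: {0,1,2,3,4,5,6,8}
Reach set: {0,7}
  0: ✓
  7: VIOLATES
witness against invariant: b → 7

Answer: INVARIANT VIOLATED at state 7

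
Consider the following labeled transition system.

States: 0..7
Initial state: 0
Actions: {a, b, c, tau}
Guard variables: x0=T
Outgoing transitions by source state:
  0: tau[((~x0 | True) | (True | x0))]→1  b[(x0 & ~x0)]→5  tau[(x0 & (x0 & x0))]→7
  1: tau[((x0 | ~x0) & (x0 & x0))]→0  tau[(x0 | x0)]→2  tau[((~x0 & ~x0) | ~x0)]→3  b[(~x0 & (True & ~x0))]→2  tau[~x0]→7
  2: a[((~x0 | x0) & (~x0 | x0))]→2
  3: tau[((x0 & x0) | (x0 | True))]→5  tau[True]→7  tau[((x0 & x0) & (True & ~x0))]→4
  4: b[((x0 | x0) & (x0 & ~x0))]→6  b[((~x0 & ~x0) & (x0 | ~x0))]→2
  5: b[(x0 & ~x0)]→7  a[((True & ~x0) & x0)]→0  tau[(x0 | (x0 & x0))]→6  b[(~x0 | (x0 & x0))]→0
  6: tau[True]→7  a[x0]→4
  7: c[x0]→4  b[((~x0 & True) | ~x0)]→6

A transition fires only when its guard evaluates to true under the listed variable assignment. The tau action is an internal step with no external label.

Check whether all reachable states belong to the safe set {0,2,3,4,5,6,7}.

Answer: INVARIANT VIOLATED at state 1

Trace:
Inv-set: {0,2,3,4,5,6,7}
R = {0,1,2,4,7}
  0: safe
  1: ✗ unsafe
  2: safe
  4: safe
  7: safe
reach 1 via tau — violates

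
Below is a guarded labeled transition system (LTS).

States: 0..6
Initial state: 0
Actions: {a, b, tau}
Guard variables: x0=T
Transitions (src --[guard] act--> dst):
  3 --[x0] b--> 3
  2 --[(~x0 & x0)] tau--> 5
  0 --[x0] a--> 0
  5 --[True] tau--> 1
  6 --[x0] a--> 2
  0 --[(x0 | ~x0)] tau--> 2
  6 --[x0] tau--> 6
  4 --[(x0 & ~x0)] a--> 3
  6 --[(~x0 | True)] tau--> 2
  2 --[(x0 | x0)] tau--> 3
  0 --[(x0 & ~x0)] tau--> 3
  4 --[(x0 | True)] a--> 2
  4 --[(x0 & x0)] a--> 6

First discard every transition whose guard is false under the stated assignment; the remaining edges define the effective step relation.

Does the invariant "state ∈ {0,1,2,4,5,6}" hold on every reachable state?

Answer: INVARIANT VIOLATED at state 3

Analysis:
Allowed set {0,1,2,4,5,6}
Reach set: {0,2,3}
  0: safe
  2: safe
  3: ✗ unsafe
counterexample path to 3: tau·tau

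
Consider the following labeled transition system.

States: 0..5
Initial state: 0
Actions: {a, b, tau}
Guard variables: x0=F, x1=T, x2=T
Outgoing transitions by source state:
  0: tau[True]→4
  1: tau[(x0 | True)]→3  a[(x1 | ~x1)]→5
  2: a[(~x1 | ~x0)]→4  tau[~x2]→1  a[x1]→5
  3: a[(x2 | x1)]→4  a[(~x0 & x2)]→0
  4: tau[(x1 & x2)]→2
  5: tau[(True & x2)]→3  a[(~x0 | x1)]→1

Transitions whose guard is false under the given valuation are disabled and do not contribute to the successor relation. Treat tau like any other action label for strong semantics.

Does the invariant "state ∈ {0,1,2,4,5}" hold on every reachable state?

Answer: INVARIANT VIOLATED at state 3

Trace:
Inv-set: {0,1,2,4,5}
Reachable = {0,1,2,3,4,5}
  0: ok
  1: ok
  2: ok
  3: ✗ unsafe
  4: ok
  5: ok
witness against invariant: tau·tau·a·tau → 3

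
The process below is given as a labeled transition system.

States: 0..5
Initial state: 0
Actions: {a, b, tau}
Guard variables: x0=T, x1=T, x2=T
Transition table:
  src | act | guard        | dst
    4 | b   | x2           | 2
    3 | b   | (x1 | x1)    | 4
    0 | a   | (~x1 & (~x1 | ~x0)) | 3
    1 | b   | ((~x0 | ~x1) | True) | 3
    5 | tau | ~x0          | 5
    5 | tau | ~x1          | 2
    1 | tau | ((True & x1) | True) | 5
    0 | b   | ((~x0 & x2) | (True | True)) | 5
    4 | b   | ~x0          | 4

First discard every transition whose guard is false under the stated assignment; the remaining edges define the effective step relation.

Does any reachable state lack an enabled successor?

Answer: DEADLOCK at state 5

Trace:
Reach set: {0,5}
  0: b→5  [deg 1]
  5: ∅  [STUCK]
trace reaching 5: b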